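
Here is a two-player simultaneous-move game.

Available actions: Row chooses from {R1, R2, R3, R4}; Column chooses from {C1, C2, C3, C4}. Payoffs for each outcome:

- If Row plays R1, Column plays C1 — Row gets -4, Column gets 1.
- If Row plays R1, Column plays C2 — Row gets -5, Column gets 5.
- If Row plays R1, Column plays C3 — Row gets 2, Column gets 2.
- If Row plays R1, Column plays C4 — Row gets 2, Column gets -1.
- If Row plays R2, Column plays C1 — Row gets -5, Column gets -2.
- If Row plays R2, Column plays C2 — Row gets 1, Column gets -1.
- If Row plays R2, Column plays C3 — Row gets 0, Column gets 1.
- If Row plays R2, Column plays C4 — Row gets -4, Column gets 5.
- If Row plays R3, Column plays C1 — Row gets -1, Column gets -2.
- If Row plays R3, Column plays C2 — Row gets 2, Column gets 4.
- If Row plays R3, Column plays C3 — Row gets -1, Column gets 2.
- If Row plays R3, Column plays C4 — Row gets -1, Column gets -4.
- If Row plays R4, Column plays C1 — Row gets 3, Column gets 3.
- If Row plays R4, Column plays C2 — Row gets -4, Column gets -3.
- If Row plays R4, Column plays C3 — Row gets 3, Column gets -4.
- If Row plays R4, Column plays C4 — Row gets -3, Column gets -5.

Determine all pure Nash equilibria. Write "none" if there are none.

Row against C1: payoffs -4, -5, -1, 3 → best response R4.
Row against C2: payoffs -5, 1, 2, -4 → best response R3.
Row against C3: payoffs 2, 0, -1, 3 → best response R4.
Row against C4: payoffs 2, -4, -1, -3 → best response R1.
Column against R1: payoffs 1, 5, 2, -1 → best response C2.
Column against R2: payoffs -2, -1, 1, 5 → best response C4.
Column against R3: payoffs -2, 4, 2, -4 → best response C2.
Column against R4: payoffs 3, -3, -4, -5 → best response C1.
Mutual best responses: (R3, C2); (R4, C1).

Pure-strategy Nash equilibria: (R3, C2), (R4, C1)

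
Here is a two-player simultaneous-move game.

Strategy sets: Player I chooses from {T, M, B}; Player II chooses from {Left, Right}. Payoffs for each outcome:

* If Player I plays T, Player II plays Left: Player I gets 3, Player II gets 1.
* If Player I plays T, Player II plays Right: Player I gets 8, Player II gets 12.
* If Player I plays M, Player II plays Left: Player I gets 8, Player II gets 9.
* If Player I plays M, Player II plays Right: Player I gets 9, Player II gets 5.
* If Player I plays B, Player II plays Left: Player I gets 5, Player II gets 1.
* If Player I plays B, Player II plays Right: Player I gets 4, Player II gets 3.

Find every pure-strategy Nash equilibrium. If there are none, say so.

Player I against Left: payoffs 3, 8, 5 → best response M.
Player I against Right: payoffs 8, 9, 4 → best response M.
Player II against T: payoffs 1, 12 → best response Right.
Player II against M: payoffs 9, 5 → best response Left.
Player II against B: payoffs 1, 3 → best response Right.
Mutual best responses: (M, Left).

(M, Left)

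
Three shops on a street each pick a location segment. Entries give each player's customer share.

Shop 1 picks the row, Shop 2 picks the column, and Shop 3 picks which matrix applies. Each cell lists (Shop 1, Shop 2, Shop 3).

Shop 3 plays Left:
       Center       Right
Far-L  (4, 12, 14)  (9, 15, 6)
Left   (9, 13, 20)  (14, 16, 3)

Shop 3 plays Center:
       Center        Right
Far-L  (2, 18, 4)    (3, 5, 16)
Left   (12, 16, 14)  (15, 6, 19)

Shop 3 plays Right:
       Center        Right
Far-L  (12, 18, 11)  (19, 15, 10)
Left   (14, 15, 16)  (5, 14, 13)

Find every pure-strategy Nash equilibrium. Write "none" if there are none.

No pure-strategy Nash equilibrium.

(Far-L, Center, Left): Shop 1 can switch to Left (4 → 9). Not NE.
(Far-L, Center, Center): Shop 1 can switch to Left (2 → 12). Not NE.
(Far-L, Center, Right): Shop 1 can switch to Left (12 → 14). Not NE.
(Far-L, Right, Left): Shop 1 can switch to Left (9 → 14). Not NE.
(Far-L, Right, Center): Shop 1 can switch to Left (3 → 15). Not NE.
(Far-L, Right, Right): Shop 2 can switch to Center (15 → 18). Not NE.
(The remaining 6 profiles each have a profitable deviation by the same check.)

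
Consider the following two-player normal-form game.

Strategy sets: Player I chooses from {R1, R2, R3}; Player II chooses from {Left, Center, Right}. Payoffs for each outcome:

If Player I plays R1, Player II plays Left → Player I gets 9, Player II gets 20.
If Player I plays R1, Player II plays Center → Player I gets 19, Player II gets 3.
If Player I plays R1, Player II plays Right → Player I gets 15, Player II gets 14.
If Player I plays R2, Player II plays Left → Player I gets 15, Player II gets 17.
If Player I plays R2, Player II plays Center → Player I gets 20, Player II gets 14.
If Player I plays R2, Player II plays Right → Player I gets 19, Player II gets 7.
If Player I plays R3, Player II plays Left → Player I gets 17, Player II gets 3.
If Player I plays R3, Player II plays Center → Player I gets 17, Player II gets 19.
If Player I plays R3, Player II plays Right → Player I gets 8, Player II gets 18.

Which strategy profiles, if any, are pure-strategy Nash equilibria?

This game has no pure Nash equilibrium.

Check each profile: it is a Nash equilibrium iff no player can strictly gain by switching unilaterally.
(R1, Left): Player I can switch to R2 (9 → 15). Not NE.
(R1, Center): Player I can switch to R2 (19 → 20). Not NE.
(R1, Right): Player I can switch to R2 (15 → 19). Not NE.
(R2, Left): Player I can switch to R3 (15 → 17). Not NE.
(R2, Center): Player II can switch to Left (14 → 17). Not NE.
(R2, Right): Player II can switch to Left (7 → 17). Not NE.
(R3, Left): Player II can switch to Center (3 → 19). Not NE.
(R3, Center): Player I can switch to R1 (17 → 19). Not NE.
(The remaining 1 profile has a profitable deviation by the same check.)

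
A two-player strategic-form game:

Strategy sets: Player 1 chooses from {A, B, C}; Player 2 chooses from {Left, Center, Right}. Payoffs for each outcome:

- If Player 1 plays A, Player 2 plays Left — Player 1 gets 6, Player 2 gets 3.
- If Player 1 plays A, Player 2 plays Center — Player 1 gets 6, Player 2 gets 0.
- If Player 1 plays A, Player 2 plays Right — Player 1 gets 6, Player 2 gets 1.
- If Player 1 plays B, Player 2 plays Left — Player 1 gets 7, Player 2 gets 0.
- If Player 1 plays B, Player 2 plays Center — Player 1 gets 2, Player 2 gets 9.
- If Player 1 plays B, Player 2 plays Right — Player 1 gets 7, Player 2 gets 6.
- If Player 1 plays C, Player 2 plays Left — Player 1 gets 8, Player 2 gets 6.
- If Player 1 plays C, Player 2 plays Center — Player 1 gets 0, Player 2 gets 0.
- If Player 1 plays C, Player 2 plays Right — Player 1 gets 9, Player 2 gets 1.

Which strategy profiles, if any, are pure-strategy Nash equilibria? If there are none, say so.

(C, Left)

For each strategy profile, look for a profitable unilateral deviation.
(A, Left): Player 1 can switch to B (6 → 7). Not NE.
(A, Center): Player 2 can switch to Left (0 → 3). Not NE.
(A, Right): Player 1 can switch to B (6 → 7). Not NE.
(B, Left): Player 1 can switch to C (7 → 8). Not NE.
(B, Center): Player 1 can switch to A (2 → 6). Not NE.
(B, Right): Player 1 can switch to C (7 → 9). Not NE.
(C, Left): Player 1 gets 8, best alternative 7; Player 2 gets 6, best alternative 1. No profitable deviation — NE.
(C, Center): Player 1 can switch to A (0 → 6). Not NE.
(C, Right): Player 2 can switch to Left (1 → 6). Not NE.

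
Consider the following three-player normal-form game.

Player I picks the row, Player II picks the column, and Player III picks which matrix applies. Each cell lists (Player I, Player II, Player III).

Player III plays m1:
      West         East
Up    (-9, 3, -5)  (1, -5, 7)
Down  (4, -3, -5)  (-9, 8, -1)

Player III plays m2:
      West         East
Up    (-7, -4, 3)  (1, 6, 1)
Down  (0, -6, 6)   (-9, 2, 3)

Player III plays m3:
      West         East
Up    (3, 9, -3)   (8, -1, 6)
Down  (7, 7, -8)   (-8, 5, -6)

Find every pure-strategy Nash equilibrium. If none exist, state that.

No pure-strategy Nash equilibrium.

Player I against (West, m1): payoffs -9, 4 → best response Down.
Player I against (West, m2): payoffs -7, 0 → best response Down.
Player I against (West, m3): payoffs 3, 7 → best response Down.
Player I against (East, m1): payoffs 1, -9 → best response Up.
Player I against (East, m2): payoffs 1, -9 → best response Up.
Player I against (East, m3): payoffs 8, -8 → best response Up.
Player II against (Up, m1): payoffs 3, -5 → best response West.
Player II against (Up, m2): payoffs -4, 6 → best response East.
Player II against (Up, m3): payoffs 9, -1 → best response West.
Player II against (Down, m1): payoffs -3, 8 → best response East.
Player II against (Down, m2): payoffs -6, 2 → best response East.
Player II against (Down, m3): payoffs 7, 5 → best response West.
Player III against (Up, West): payoffs -5, 3, -3 → best response m2.
Player III against (Up, East): payoffs 7, 1, 6 → best response m1.
Player III against (Down, West): payoffs -5, 6, -8 → best response m2.
Player III against (Down, East): payoffs -1, 3, -6 → best response m2.
No profile is a mutual best response for all players.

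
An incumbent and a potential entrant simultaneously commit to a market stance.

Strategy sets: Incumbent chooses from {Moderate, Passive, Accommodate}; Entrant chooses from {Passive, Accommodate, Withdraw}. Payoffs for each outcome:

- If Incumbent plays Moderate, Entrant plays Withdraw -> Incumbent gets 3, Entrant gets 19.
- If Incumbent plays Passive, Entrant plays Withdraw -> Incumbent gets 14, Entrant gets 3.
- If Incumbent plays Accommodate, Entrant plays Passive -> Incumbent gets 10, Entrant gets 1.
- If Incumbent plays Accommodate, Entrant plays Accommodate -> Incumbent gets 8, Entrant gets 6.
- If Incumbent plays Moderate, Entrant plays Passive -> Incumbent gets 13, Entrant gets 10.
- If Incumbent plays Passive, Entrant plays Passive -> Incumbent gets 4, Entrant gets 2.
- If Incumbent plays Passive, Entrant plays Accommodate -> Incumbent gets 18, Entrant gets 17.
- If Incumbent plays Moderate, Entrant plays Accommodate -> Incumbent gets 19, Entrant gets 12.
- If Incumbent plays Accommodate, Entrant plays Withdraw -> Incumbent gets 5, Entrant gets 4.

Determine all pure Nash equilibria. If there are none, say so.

Incumbent against Passive: payoffs 13, 4, 10 → best response Moderate.
Incumbent against Accommodate: payoffs 19, 18, 8 → best response Moderate.
Incumbent against Withdraw: payoffs 3, 14, 5 → best response Passive.
Entrant against Moderate: payoffs 10, 12, 19 → best response Withdraw.
Entrant against Passive: payoffs 2, 17, 3 → best response Accommodate.
Entrant against Accommodate: payoffs 1, 6, 4 → best response Accommodate.
No profile is a mutual best response for all players.

none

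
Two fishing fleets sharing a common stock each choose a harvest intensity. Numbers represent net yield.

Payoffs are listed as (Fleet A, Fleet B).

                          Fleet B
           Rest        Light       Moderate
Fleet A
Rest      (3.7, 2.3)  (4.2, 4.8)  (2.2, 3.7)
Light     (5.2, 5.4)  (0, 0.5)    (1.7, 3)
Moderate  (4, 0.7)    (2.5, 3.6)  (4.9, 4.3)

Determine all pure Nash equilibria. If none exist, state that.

The pure Nash equilibria are (Rest, Light), (Light, Rest), (Moderate, Moderate).

Fleet A against Rest: payoffs 3.7, 5.2, 4 → best response Light.
Fleet A against Light: payoffs 4.2, 0, 2.5 → best response Rest.
Fleet A against Moderate: payoffs 2.2, 1.7, 4.9 → best response Moderate.
Fleet B against Rest: payoffs 2.3, 4.8, 3.7 → best response Light.
Fleet B against Light: payoffs 5.4, 0.5, 3 → best response Rest.
Fleet B against Moderate: payoffs 0.7, 3.6, 4.3 → best response Moderate.
Mutual best responses: (Rest, Light); (Light, Rest); (Moderate, Moderate).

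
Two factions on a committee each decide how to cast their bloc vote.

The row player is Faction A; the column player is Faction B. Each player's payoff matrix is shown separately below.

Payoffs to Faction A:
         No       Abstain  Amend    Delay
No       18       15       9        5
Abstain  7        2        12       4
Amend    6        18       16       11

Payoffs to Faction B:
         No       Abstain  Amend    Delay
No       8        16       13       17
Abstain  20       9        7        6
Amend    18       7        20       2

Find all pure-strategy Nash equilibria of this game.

(Amend, Amend)

For each player, find the best response to each opponent profile; mutual best responses are the pure NE.
Faction A against No: payoffs 18, 7, 6 → best response No.
Faction A against Abstain: payoffs 15, 2, 18 → best response Amend.
Faction A against Amend: payoffs 9, 12, 16 → best response Amend.
Faction A against Delay: payoffs 5, 4, 11 → best response Amend.
Faction B against No: payoffs 8, 16, 13, 17 → best response Delay.
Faction B against Abstain: payoffs 20, 9, 7, 6 → best response No.
Faction B against Amend: payoffs 18, 7, 20, 2 → best response Amend.
Mutual best responses: (Amend, Amend).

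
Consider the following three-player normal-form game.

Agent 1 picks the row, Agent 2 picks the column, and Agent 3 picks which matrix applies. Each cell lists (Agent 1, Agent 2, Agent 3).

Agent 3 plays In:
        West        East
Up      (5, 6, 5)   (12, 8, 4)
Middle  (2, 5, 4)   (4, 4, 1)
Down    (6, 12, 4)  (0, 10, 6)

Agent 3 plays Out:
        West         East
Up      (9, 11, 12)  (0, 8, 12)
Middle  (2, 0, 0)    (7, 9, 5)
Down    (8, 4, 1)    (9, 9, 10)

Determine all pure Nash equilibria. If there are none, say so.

Check each profile: it is a Nash equilibrium iff no player can strictly gain by switching unilaterally.
(Up, West, In): Agent 1 can switch to Down (5 → 6). Not NE.
(Up, West, Out): Agent 1 gets 9, best alternative 8; Agent 2 gets 11, best alternative 8; Agent 3 gets 12, best alternative 5. No profitable deviation — NE.
(Up, East, In): Agent 3 can switch to Out (4 → 12). Not NE.
(Up, East, Out): Agent 1 can switch to Middle (0 → 7). Not NE.
(Middle, West, In): Agent 1 can switch to Up (2 → 5). Not NE.
(Middle, West, Out): Agent 1 can switch to Up (2 → 9). Not NE.
(Middle, East, In): Agent 1 can switch to Up (4 → 12). Not NE.
(Middle, East, Out): Agent 1 can switch to Down (7 → 9). Not NE.
(Down, West, In): Agent 1 gets 6, best alternative 5; Agent 2 gets 12, best alternative 10; Agent 3 gets 4, best alternative 1. No profitable deviation — NE.
(Down, West, Out): Agent 1 can switch to Up (8 → 9). Not NE.
(Down, East, Out): Agent 1 gets 9, best alternative 7; Agent 2 gets 9, best alternative 4; Agent 3 gets 10, best alternative 6. No profitable deviation — NE.
(The remaining 1 profile has a profitable deviation by the same check.)

Pure-strategy Nash equilibria: (Up, West, Out), (Down, West, In), (Down, East, Out)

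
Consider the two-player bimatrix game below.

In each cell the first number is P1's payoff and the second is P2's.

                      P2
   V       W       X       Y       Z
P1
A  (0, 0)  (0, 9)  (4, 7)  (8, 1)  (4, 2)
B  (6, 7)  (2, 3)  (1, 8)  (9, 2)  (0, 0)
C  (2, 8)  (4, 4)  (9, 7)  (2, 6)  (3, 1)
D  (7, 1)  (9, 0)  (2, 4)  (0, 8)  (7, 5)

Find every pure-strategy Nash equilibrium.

This game has no pure Nash equilibrium.

(A, V): P1 can switch to B (0 → 6). Not NE.
(A, W): P1 can switch to B (0 → 2). Not NE.
(A, X): P1 can switch to C (4 → 9). Not NE.
(A, Y): P1 can switch to B (8 → 9). Not NE.
(A, Z): P1 can switch to D (4 → 7). Not NE.
(B, V): P1 can switch to D (6 → 7). Not NE.
(B, W): P1 can switch to C (2 → 4). Not NE.
(B, X): P1 can switch to A (1 → 4). Not NE.
(The remaining 12 profiles each have a profitable deviation by the same check.)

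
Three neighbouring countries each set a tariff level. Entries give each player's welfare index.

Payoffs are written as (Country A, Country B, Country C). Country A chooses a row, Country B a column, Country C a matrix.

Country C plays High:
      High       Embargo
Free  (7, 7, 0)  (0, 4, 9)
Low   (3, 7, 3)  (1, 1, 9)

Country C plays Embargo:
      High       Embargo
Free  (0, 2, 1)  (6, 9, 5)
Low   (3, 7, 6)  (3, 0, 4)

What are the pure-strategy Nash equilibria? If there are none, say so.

Country A against (High, High): payoffs 7, 3 → best response Free.
Country A against (High, Embargo): payoffs 0, 3 → best response Low.
Country A against (Embargo, High): payoffs 0, 1 → best response Low.
Country A against (Embargo, Embargo): payoffs 6, 3 → best response Free.
Country B against (Free, High): payoffs 7, 4 → best response High.
Country B against (Free, Embargo): payoffs 2, 9 → best response Embargo.
Country B against (Low, High): payoffs 7, 1 → best response High.
Country B against (Low, Embargo): payoffs 7, 0 → best response High.
Country C against (Free, High): payoffs 0, 1 → best response Embargo.
Country C against (Free, Embargo): payoffs 9, 5 → best response High.
Country C against (Low, High): payoffs 3, 6 → best response Embargo.
Country C against (Low, Embargo): payoffs 9, 4 → best response High.
Mutual best responses: (Low, High, Embargo).

The unique pure-strategy Nash equilibrium is (Low, High, Embargo).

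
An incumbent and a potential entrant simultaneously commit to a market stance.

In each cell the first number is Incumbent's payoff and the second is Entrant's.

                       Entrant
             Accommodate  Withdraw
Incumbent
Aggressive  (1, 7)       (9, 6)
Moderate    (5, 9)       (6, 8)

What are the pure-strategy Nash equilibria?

(Moderate, Accommodate)

Check each profile: it is a Nash equilibrium iff no player can strictly gain by switching unilaterally.
(Aggressive, Accommodate): Incumbent can switch to Moderate (1 → 5). Not NE.
(Aggressive, Withdraw): Entrant can switch to Accommodate (6 → 7). Not NE.
(Moderate, Accommodate): Incumbent gets 5, best alternative 1; Entrant gets 9, best alternative 8. No profitable deviation — NE.
(Moderate, Withdraw): Incumbent can switch to Aggressive (6 → 9). Not NE.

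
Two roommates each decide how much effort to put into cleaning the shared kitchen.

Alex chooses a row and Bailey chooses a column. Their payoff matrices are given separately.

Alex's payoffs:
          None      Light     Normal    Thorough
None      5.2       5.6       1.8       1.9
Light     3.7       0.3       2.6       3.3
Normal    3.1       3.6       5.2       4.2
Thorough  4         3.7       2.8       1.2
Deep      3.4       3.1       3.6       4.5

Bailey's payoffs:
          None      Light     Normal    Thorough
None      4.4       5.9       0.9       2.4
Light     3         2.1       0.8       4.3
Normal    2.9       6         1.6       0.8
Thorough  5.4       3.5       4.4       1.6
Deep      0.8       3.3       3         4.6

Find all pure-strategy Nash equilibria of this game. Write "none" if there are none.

Alex against None: payoffs 5.2, 3.7, 3.1, 4, 3.4 → best response None.
Alex against Light: payoffs 5.6, 0.3, 3.6, 3.7, 3.1 → best response None.
Alex against Normal: payoffs 1.8, 2.6, 5.2, 2.8, 3.6 → best response Normal.
Alex against Thorough: payoffs 1.9, 3.3, 4.2, 1.2, 4.5 → best response Deep.
Bailey against None: payoffs 4.4, 5.9, 0.9, 2.4 → best response Light.
Bailey against Light: payoffs 3, 2.1, 0.8, 4.3 → best response Thorough.
Bailey against Normal: payoffs 2.9, 6, 1.6, 0.8 → best response Light.
Bailey against Thorough: payoffs 5.4, 3.5, 4.4, 1.6 → best response None.
Bailey against Deep: payoffs 0.8, 3.3, 3, 4.6 → best response Thorough.
Mutual best responses: (None, Light); (Deep, Thorough).

The pure Nash equilibria are (None, Light), (Deep, Thorough).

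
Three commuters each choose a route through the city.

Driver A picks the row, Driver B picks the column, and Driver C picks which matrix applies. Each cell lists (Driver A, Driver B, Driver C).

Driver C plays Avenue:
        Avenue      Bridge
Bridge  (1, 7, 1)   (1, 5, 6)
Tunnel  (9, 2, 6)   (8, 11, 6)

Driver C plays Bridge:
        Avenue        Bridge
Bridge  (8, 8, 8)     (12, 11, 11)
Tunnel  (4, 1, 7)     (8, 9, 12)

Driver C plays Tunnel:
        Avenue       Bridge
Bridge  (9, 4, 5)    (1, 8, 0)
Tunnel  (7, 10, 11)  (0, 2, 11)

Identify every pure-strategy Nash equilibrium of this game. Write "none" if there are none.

(Bridge, Avenue, Avenue): Driver A can switch to Tunnel (1 → 9). Not NE.
(Bridge, Avenue, Bridge): Driver B can switch to Bridge (8 → 11). Not NE.
(Bridge, Avenue, Tunnel): Driver B can switch to Bridge (4 → 8). Not NE.
(Bridge, Bridge, Avenue): Driver A can switch to Tunnel (1 → 8). Not NE.
(Bridge, Bridge, Bridge): Driver A gets 12, best alternative 8; Driver B gets 11, best alternative 8; Driver C gets 11, best alternative 6. No profitable deviation — NE.
(Bridge, Bridge, Tunnel): Driver C can switch to Avenue (0 → 6). Not NE.
(Tunnel, Avenue, Avenue): Driver B can switch to Bridge (2 → 11). Not NE.
(Tunnel, Avenue, Bridge): Driver A can switch to Bridge (4 → 8). Not NE.
(Tunnel, Avenue, Tunnel): Driver A can switch to Bridge (7 → 9). Not NE.
(Tunnel, Bridge, Avenue): Driver C can switch to Bridge (6 → 12). Not NE.
(Tunnel, Bridge, Bridge): Driver A can switch to Bridge (8 → 12). Not NE.
(The remaining 1 profile has a profitable deviation by the same check.)

(Bridge, Bridge, Bridge)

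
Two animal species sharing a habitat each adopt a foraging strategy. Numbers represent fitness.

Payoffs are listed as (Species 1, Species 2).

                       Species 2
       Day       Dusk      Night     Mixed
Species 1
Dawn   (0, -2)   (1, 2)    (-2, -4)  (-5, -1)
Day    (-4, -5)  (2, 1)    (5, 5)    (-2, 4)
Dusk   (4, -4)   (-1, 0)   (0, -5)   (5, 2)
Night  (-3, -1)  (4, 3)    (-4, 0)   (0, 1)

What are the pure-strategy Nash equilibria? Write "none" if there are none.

Pure-strategy Nash equilibria: (Day, Night) and (Dusk, Mixed) and (Night, Dusk)

(Dawn, Day): Species 1 can switch to Dusk (0 → 4). Not NE.
(Dawn, Dusk): Species 1 can switch to Day (1 → 2). Not NE.
(Dawn, Night): Species 1 can switch to Day (-2 → 5). Not NE.
(Dawn, Mixed): Species 1 can switch to Day (-5 → -2). Not NE.
(Day, Day): Species 1 can switch to Dawn (-4 → 0). Not NE.
(Day, Dusk): Species 1 can switch to Night (2 → 4). Not NE.
(Day, Night): Species 1 gets 5, best alternative 0; Species 2 gets 5, best alternative 4. No profitable deviation — NE.
(Dusk, Mixed): Species 1 gets 5, best alternative 0; Species 2 gets 2, best alternative 0. No profitable deviation — NE.
(Night, Dusk): Species 1 gets 4, best alternative 2; Species 2 gets 3, best alternative 1. No profitable deviation — NE.
(The remaining 7 profiles each have a profitable deviation by the same check.)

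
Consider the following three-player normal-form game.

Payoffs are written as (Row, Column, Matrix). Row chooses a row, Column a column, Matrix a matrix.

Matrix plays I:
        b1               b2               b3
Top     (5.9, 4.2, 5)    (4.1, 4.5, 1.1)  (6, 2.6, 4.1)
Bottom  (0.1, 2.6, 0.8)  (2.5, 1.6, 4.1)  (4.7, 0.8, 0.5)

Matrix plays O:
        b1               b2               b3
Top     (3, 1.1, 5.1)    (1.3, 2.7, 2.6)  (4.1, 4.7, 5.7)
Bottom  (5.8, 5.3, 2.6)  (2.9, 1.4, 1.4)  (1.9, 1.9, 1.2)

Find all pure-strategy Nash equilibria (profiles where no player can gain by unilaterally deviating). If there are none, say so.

(Top, b1, I): Column can switch to b2 (4.2 → 4.5). Not NE.
(Top, b1, O): Row can switch to Bottom (3 → 5.8). Not NE.
(Top, b2, I): Matrix can switch to O (1.1 → 2.6). Not NE.
(Top, b2, O): Row can switch to Bottom (1.3 → 2.9). Not NE.
(Top, b3, I): Column can switch to b1 (2.6 → 4.2). Not NE.
(Top, b3, O): Row gets 4.1, best alternative 1.9; Column gets 4.7, best alternative 2.7; Matrix gets 5.7, best alternative 4.1. No profitable deviation — NE.
(Bottom, b1, I): Row can switch to Top (0.1 → 5.9). Not NE.
(Bottom, b1, O): Row gets 5.8, best alternative 3; Column gets 5.3, best alternative 1.9; Matrix gets 2.6, best alternative 0.8. No profitable deviation — NE.
(Bottom, b2, I): Row can switch to Top (2.5 → 4.1). Not NE.
(Bottom, b2, O): Column can switch to b1 (1.4 → 5.3). Not NE.
(The remaining 2 profiles each have a profitable deviation by the same check.)

The pure Nash equilibria are (Top, b3, O); (Bottom, b1, O).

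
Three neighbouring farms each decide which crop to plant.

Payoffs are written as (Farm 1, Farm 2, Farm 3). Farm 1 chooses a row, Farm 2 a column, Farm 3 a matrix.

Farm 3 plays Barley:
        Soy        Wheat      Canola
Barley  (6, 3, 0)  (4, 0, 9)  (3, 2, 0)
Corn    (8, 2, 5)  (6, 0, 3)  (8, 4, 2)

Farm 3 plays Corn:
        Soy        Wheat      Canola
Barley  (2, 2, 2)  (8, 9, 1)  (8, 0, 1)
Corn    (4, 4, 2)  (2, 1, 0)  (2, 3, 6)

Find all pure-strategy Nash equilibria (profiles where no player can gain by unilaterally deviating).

For each player, find the best response to each opponent profile; mutual best responses are the pure NE.
Farm 1 against (Soy, Barley): payoffs 6, 8 → best response Corn.
Farm 1 against (Soy, Corn): payoffs 2, 4 → best response Corn.
Farm 1 against (Wheat, Barley): payoffs 4, 6 → best response Corn.
Farm 1 against (Wheat, Corn): payoffs 8, 2 → best response Barley.
Farm 1 against (Canola, Barley): payoffs 3, 8 → best response Corn.
Farm 1 against (Canola, Corn): payoffs 8, 2 → best response Barley.
Farm 2 against (Barley, Barley): payoffs 3, 0, 2 → best response Soy.
Farm 2 against (Barley, Corn): payoffs 2, 9, 0 → best response Wheat.
Farm 2 against (Corn, Barley): payoffs 2, 0, 4 → best response Canola.
Farm 2 against (Corn, Corn): payoffs 4, 1, 3 → best response Soy.
Farm 3 against (Barley, Soy): payoffs 0, 2 → best response Corn.
Farm 3 against (Barley, Wheat): payoffs 9, 1 → best response Barley.
Farm 3 against (Barley, Canola): payoffs 0, 1 → best response Corn.
Farm 3 against (Corn, Soy): payoffs 5, 2 → best response Barley.
Farm 3 against (Corn, Wheat): payoffs 3, 0 → best response Barley.
Farm 3 against (Corn, Canola): payoffs 2, 6 → best response Corn.
No profile is a mutual best response for all players.

This game has no pure Nash equilibrium.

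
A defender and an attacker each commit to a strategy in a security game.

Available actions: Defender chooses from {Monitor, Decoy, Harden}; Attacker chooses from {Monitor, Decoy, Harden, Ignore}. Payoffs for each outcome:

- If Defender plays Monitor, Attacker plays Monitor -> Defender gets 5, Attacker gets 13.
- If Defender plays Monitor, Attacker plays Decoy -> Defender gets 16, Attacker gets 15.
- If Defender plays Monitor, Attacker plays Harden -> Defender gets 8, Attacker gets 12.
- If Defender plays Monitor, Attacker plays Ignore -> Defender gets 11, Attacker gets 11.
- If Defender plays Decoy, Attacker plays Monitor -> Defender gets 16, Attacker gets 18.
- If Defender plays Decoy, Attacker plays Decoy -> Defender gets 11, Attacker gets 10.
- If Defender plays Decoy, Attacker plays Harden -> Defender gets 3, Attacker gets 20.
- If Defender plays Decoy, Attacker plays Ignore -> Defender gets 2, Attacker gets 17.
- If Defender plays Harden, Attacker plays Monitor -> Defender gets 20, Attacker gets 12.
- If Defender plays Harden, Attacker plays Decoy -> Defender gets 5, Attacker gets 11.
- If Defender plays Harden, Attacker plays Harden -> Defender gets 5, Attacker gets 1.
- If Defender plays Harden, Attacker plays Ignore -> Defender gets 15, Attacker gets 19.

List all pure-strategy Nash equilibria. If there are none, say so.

(Monitor, Monitor): Defender can switch to Decoy (5 → 16). Not NE.
(Monitor, Decoy): Defender gets 16, best alternative 11; Attacker gets 15, best alternative 13. No profitable deviation — NE.
(Monitor, Harden): Attacker can switch to Monitor (12 → 13). Not NE.
(Monitor, Ignore): Defender can switch to Harden (11 → 15). Not NE.
(Decoy, Monitor): Defender can switch to Harden (16 → 20). Not NE.
(Decoy, Decoy): Defender can switch to Monitor (11 → 16). Not NE.
(Decoy, Harden): Defender can switch to Monitor (3 → 8). Not NE.
(Decoy, Ignore): Defender can switch to Monitor (2 → 11). Not NE.
(Harden, Monitor): Attacker can switch to Ignore (12 → 19). Not NE.
(Harden, Decoy): Defender can switch to Monitor (5 → 16). Not NE.
(Harden, Harden): Defender can switch to Monitor (5 → 8). Not NE.
(Harden, Ignore): Defender gets 15, best alternative 11; Attacker gets 19, best alternative 12. No profitable deviation — NE.

(Monitor, Decoy), (Harden, Ignore)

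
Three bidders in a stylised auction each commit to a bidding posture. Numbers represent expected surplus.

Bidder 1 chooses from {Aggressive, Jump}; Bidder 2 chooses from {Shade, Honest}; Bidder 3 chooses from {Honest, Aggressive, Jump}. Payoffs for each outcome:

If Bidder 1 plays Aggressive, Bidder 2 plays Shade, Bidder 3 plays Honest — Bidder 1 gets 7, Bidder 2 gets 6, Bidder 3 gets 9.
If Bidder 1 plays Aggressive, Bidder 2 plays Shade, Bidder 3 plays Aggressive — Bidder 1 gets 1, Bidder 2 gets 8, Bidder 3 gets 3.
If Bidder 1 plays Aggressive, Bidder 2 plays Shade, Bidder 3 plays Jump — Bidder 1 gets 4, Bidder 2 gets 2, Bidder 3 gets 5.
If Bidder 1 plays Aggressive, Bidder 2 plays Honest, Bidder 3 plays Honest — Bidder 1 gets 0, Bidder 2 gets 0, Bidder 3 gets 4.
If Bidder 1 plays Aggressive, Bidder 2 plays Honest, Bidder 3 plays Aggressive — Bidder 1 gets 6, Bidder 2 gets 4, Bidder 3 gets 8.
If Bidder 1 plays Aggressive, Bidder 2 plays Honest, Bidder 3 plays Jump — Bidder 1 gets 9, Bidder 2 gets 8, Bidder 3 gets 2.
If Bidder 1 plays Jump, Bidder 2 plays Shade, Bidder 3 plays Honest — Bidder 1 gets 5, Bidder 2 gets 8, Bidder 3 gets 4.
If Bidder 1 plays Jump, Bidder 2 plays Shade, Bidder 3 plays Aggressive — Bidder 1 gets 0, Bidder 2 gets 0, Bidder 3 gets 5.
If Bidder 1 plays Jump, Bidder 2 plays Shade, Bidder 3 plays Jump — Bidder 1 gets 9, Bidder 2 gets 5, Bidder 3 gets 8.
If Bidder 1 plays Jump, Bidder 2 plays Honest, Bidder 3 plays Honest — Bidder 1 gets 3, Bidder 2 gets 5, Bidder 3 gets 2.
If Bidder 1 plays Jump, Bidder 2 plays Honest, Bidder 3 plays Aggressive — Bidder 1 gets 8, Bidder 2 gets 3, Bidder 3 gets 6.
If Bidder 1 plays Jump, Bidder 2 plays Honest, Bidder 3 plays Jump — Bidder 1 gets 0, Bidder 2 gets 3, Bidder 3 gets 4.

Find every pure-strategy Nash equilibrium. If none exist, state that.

Pure-strategy Nash equilibria: (Aggressive, Shade, Honest); (Jump, Shade, Jump); (Jump, Honest, Aggressive)

Bidder 1 against (Shade, Honest): payoffs 7, 5 → best response Aggressive.
Bidder 1 against (Shade, Aggressive): payoffs 1, 0 → best response Aggressive.
Bidder 1 against (Shade, Jump): payoffs 4, 9 → best response Jump.
Bidder 1 against (Honest, Honest): payoffs 0, 3 → best response Jump.
Bidder 1 against (Honest, Aggressive): payoffs 6, 8 → best response Jump.
Bidder 1 against (Honest, Jump): payoffs 9, 0 → best response Aggressive.
Bidder 2 against (Aggressive, Honest): payoffs 6, 0 → best response Shade.
Bidder 2 against (Aggressive, Aggressive): payoffs 8, 4 → best response Shade.
Bidder 2 against (Aggressive, Jump): payoffs 2, 8 → best response Honest.
Bidder 2 against (Jump, Honest): payoffs 8, 5 → best response Shade.
Bidder 2 against (Jump, Aggressive): payoffs 0, 3 → best response Honest.
Bidder 2 against (Jump, Jump): payoffs 5, 3 → best response Shade.
Bidder 3 against (Aggressive, Shade): payoffs 9, 3, 5 → best response Honest.
Bidder 3 against (Aggressive, Honest): payoffs 4, 8, 2 → best response Aggressive.
Bidder 3 against (Jump, Shade): payoffs 4, 5, 8 → best response Jump.
Bidder 3 against (Jump, Honest): payoffs 2, 6, 4 → best response Aggressive.
Mutual best responses: (Aggressive, Shade, Honest); (Jump, Shade, Jump); (Jump, Honest, Aggressive).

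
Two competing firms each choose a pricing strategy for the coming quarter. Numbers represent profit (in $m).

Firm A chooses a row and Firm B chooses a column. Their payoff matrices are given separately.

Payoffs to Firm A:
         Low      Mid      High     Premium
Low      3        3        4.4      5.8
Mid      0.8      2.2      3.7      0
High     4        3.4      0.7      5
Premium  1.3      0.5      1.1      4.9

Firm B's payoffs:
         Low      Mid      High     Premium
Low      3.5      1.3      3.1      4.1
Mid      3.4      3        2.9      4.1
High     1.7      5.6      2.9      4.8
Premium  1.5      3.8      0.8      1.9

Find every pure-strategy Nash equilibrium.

The pure Nash equilibria are (Low, Premium) and (High, Mid).

(Low, Low): Firm A can switch to High (3 → 4). Not NE.
(Low, Mid): Firm A can switch to High (3 → 3.4). Not NE.
(Low, High): Firm B can switch to Low (3.1 → 3.5). Not NE.
(Low, Premium): Firm A gets 5.8, best alternative 5; Firm B gets 4.1, best alternative 3.5. No profitable deviation — NE.
(Mid, Low): Firm A can switch to Low (0.8 → 3). Not NE.
(Mid, Mid): Firm A can switch to Low (2.2 → 3). Not NE.
(Mid, High): Firm A can switch to Low (3.7 → 4.4). Not NE.
(Mid, Premium): Firm A can switch to Low (0 → 5.8). Not NE.
(High, Low): Firm B can switch to Mid (1.7 → 5.6). Not NE.
(High, Mid): Firm A gets 3.4, best alternative 3; Firm B gets 5.6, best alternative 4.8. No profitable deviation — NE.
(High, High): Firm A can switch to Low (0.7 → 4.4). Not NE.
(High, Premium): Firm A can switch to Low (5 → 5.8). Not NE.
(The remaining 4 profiles each have a profitable deviation by the same check.)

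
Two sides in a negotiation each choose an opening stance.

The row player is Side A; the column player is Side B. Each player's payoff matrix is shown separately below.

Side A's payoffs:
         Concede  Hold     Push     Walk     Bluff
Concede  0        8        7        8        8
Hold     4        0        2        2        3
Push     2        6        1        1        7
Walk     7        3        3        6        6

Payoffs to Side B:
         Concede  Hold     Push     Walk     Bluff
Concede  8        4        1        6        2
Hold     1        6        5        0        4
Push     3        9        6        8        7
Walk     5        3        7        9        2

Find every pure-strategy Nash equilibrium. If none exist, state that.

Side A against Concede: payoffs 0, 4, 2, 7 → best response Walk.
Side A against Hold: payoffs 8, 0, 6, 3 → best response Concede.
Side A against Push: payoffs 7, 2, 1, 3 → best response Concede.
Side A against Walk: payoffs 8, 2, 1, 6 → best response Concede.
Side A against Bluff: payoffs 8, 3, 7, 6 → best response Concede.
Side B against Concede: payoffs 8, 4, 1, 6, 2 → best response Concede.
Side B against Hold: payoffs 1, 6, 5, 0, 4 → best response Hold.
Side B against Push: payoffs 3, 9, 6, 8, 7 → best response Hold.
Side B against Walk: payoffs 5, 3, 7, 9, 2 → best response Walk.
No profile is a mutual best response for all players.

There is no pure-strategy Nash equilibrium.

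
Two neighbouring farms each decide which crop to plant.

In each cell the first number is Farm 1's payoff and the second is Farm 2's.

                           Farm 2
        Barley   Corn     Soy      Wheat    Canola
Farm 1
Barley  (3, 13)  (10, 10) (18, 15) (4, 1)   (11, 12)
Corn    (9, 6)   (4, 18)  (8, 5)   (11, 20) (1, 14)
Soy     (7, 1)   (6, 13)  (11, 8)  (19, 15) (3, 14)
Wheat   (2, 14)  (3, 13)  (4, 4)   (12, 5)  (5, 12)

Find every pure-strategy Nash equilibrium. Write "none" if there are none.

(Barley, Barley): Farm 1 can switch to Corn (3 → 9). Not NE.
(Barley, Corn): Farm 2 can switch to Barley (10 → 13). Not NE.
(Barley, Soy): Farm 1 gets 18, best alternative 11; Farm 2 gets 15, best alternative 13. No profitable deviation — NE.
(Barley, Wheat): Farm 1 can switch to Corn (4 → 11). Not NE.
(Barley, Canola): Farm 2 can switch to Barley (12 → 13). Not NE.
(Corn, Barley): Farm 2 can switch to Corn (6 → 18). Not NE.
(Corn, Corn): Farm 1 can switch to Barley (4 → 10). Not NE.
(Corn, Soy): Farm 1 can switch to Barley (8 → 18). Not NE.
(Corn, Wheat): Farm 1 can switch to Soy (11 → 19). Not NE.
(Soy, Wheat): Farm 1 gets 19, best alternative 12; Farm 2 gets 15, best alternative 14. No profitable deviation — NE.
(The remaining 10 profiles each have a profitable deviation by the same check.)

Pure-strategy Nash equilibria: (Barley, Soy); (Soy, Wheat)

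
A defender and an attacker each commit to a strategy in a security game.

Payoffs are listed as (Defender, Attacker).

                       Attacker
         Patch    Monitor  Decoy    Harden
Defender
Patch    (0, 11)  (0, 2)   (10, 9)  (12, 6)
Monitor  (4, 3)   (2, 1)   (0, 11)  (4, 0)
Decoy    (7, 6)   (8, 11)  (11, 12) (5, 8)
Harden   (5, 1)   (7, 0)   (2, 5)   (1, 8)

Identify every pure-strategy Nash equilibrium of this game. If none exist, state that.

Pure NE: (Decoy, Decoy)

Defender against Patch: payoffs 0, 4, 7, 5 → best response Decoy.
Defender against Monitor: payoffs 0, 2, 8, 7 → best response Decoy.
Defender against Decoy: payoffs 10, 0, 11, 2 → best response Decoy.
Defender against Harden: payoffs 12, 4, 5, 1 → best response Patch.
Attacker against Patch: payoffs 11, 2, 9, 6 → best response Patch.
Attacker against Monitor: payoffs 3, 1, 11, 0 → best response Decoy.
Attacker against Decoy: payoffs 6, 11, 12, 8 → best response Decoy.
Attacker against Harden: payoffs 1, 0, 5, 8 → best response Harden.
Mutual best responses: (Decoy, Decoy).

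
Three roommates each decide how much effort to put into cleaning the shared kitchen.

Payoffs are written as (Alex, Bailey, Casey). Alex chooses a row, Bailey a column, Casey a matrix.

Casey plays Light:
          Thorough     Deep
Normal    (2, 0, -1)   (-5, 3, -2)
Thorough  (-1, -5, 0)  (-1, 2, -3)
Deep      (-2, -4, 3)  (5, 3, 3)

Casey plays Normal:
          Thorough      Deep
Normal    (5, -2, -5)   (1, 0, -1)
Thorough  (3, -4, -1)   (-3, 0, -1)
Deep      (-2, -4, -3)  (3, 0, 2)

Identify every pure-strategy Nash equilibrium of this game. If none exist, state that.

For each player, find the best response to each opponent profile; mutual best responses are the pure NE.
Alex against (Thorough, Light): payoffs 2, -1, -2 → best response Normal.
Alex against (Thorough, Normal): payoffs 5, 3, -2 → best response Normal.
Alex against (Deep, Light): payoffs -5, -1, 5 → best response Deep.
Alex against (Deep, Normal): payoffs 1, -3, 3 → best response Deep.
Bailey against (Normal, Light): payoffs 0, 3 → best response Deep.
Bailey against (Normal, Normal): payoffs -2, 0 → best response Deep.
Bailey against (Thorough, Light): payoffs -5, 2 → best response Deep.
Bailey against (Thorough, Normal): payoffs -4, 0 → best response Deep.
Bailey against (Deep, Light): payoffs -4, 3 → best response Deep.
Bailey against (Deep, Normal): payoffs -4, 0 → best response Deep.
Casey against (Normal, Thorough): payoffs -1, -5 → best response Light.
Casey against (Normal, Deep): payoffs -2, -1 → best response Normal.
Casey against (Thorough, Thorough): payoffs 0, -1 → best response Light.
Casey against (Thorough, Deep): payoffs -3, -1 → best response Normal.
Casey against (Deep, Thorough): payoffs 3, -3 → best response Light.
Casey against (Deep, Deep): payoffs 3, 2 → best response Light.
Mutual best responses: (Deep, Deep, Light).

Pure NE: (Deep, Deep, Light)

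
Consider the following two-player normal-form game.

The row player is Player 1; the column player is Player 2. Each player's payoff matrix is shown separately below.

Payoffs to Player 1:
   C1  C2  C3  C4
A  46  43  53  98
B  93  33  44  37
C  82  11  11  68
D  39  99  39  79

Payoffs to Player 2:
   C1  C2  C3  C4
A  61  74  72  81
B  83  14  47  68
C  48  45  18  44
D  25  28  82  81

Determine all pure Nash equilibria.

For each strategy profile, look for a profitable unilateral deviation.
(A, C1): Player 1 can switch to B (46 → 93). Not NE.
(A, C2): Player 1 can switch to D (43 → 99). Not NE.
(A, C3): Player 2 can switch to C2 (72 → 74). Not NE.
(A, C4): Player 1 gets 98, best alternative 79; Player 2 gets 81, best alternative 74. No profitable deviation — NE.
(B, C1): Player 1 gets 93, best alternative 82; Player 2 gets 83, best alternative 68. No profitable deviation — NE.
(B, C2): Player 1 can switch to A (33 → 43). Not NE.
(B, C3): Player 1 can switch to A (44 → 53). Not NE.
(B, C4): Player 1 can switch to A (37 → 98). Not NE.
(C, C1): Player 1 can switch to B (82 → 93). Not NE.
(C, C2): Player 1 can switch to A (11 → 43). Not NE.
(The remaining 6 profiles each have a profitable deviation by the same check.)

(A, C4) and (B, C1)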